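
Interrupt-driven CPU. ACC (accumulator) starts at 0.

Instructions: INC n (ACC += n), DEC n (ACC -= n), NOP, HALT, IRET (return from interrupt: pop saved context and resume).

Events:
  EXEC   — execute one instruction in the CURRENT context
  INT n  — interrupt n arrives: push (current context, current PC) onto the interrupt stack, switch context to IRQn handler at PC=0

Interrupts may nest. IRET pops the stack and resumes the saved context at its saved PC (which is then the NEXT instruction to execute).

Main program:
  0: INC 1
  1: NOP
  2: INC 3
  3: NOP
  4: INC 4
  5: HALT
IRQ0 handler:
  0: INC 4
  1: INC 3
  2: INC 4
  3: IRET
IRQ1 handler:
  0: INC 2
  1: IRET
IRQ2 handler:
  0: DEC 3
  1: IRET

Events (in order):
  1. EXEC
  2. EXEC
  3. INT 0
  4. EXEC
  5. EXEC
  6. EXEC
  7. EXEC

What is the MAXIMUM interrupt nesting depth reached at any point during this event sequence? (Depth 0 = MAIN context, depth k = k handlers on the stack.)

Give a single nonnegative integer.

Event 1 (EXEC): [MAIN] PC=0: INC 1 -> ACC=1 [depth=0]
Event 2 (EXEC): [MAIN] PC=1: NOP [depth=0]
Event 3 (INT 0): INT 0 arrives: push (MAIN, PC=2), enter IRQ0 at PC=0 (depth now 1) [depth=1]
Event 4 (EXEC): [IRQ0] PC=0: INC 4 -> ACC=5 [depth=1]
Event 5 (EXEC): [IRQ0] PC=1: INC 3 -> ACC=8 [depth=1]
Event 6 (EXEC): [IRQ0] PC=2: INC 4 -> ACC=12 [depth=1]
Event 7 (EXEC): [IRQ0] PC=3: IRET -> resume MAIN at PC=2 (depth now 0) [depth=0]
Max depth observed: 1

Answer: 1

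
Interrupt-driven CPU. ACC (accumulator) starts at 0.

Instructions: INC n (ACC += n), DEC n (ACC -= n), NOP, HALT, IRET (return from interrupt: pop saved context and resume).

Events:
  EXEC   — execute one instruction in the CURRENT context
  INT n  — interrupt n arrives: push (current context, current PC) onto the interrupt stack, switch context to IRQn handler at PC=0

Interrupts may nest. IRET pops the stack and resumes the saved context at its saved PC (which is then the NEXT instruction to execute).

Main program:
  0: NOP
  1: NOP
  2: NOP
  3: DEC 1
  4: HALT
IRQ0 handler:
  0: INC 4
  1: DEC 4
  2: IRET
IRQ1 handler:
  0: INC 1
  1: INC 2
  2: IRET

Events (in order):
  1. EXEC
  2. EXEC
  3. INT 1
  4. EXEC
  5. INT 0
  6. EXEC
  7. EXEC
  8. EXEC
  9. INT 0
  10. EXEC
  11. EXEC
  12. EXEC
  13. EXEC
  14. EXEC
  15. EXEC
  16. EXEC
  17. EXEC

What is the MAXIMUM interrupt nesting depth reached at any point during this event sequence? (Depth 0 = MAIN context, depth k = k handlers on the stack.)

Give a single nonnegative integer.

Event 1 (EXEC): [MAIN] PC=0: NOP [depth=0]
Event 2 (EXEC): [MAIN] PC=1: NOP [depth=0]
Event 3 (INT 1): INT 1 arrives: push (MAIN, PC=2), enter IRQ1 at PC=0 (depth now 1) [depth=1]
Event 4 (EXEC): [IRQ1] PC=0: INC 1 -> ACC=1 [depth=1]
Event 5 (INT 0): INT 0 arrives: push (IRQ1, PC=1), enter IRQ0 at PC=0 (depth now 2) [depth=2]
Event 6 (EXEC): [IRQ0] PC=0: INC 4 -> ACC=5 [depth=2]
Event 7 (EXEC): [IRQ0] PC=1: DEC 4 -> ACC=1 [depth=2]
Event 8 (EXEC): [IRQ0] PC=2: IRET -> resume IRQ1 at PC=1 (depth now 1) [depth=1]
Event 9 (INT 0): INT 0 arrives: push (IRQ1, PC=1), enter IRQ0 at PC=0 (depth now 2) [depth=2]
Event 10 (EXEC): [IRQ0] PC=0: INC 4 -> ACC=5 [depth=2]
Event 11 (EXEC): [IRQ0] PC=1: DEC 4 -> ACC=1 [depth=2]
Event 12 (EXEC): [IRQ0] PC=2: IRET -> resume IRQ1 at PC=1 (depth now 1) [depth=1]
Event 13 (EXEC): [IRQ1] PC=1: INC 2 -> ACC=3 [depth=1]
Event 14 (EXEC): [IRQ1] PC=2: IRET -> resume MAIN at PC=2 (depth now 0) [depth=0]
Event 15 (EXEC): [MAIN] PC=2: NOP [depth=0]
Event 16 (EXEC): [MAIN] PC=3: DEC 1 -> ACC=2 [depth=0]
Event 17 (EXEC): [MAIN] PC=4: HALT [depth=0]
Max depth observed: 2

Answer: 2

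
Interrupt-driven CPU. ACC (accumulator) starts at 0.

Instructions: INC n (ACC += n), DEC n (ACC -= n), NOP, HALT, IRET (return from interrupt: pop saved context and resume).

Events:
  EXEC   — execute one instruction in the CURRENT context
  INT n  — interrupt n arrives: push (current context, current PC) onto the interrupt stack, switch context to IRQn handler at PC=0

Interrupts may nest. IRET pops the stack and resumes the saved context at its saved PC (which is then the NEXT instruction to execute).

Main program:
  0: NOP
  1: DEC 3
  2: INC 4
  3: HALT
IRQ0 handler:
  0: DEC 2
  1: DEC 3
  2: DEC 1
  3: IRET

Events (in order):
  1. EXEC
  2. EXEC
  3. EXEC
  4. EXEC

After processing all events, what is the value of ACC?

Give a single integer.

Event 1 (EXEC): [MAIN] PC=0: NOP
Event 2 (EXEC): [MAIN] PC=1: DEC 3 -> ACC=-3
Event 3 (EXEC): [MAIN] PC=2: INC 4 -> ACC=1
Event 4 (EXEC): [MAIN] PC=3: HALT

Answer: 1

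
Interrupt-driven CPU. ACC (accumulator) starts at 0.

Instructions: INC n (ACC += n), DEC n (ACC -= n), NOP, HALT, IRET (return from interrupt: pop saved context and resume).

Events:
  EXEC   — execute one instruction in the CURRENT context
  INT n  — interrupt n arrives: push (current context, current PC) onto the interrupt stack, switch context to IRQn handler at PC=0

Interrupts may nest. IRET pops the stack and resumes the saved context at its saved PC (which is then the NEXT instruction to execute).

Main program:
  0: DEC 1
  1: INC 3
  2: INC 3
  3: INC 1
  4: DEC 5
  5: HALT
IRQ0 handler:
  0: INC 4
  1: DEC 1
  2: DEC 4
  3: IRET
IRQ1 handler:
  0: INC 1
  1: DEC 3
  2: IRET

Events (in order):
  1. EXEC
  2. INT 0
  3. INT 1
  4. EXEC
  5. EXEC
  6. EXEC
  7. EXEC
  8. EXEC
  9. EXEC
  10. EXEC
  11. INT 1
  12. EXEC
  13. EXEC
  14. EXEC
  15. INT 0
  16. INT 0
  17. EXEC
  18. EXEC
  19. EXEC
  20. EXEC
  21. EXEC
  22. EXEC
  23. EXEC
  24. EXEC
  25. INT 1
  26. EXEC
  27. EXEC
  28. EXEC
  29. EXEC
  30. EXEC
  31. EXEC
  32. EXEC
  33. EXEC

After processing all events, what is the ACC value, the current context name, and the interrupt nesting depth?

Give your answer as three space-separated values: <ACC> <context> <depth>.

Event 1 (EXEC): [MAIN] PC=0: DEC 1 -> ACC=-1
Event 2 (INT 0): INT 0 arrives: push (MAIN, PC=1), enter IRQ0 at PC=0 (depth now 1)
Event 3 (INT 1): INT 1 arrives: push (IRQ0, PC=0), enter IRQ1 at PC=0 (depth now 2)
Event 4 (EXEC): [IRQ1] PC=0: INC 1 -> ACC=0
Event 5 (EXEC): [IRQ1] PC=1: DEC 3 -> ACC=-3
Event 6 (EXEC): [IRQ1] PC=2: IRET -> resume IRQ0 at PC=0 (depth now 1)
Event 7 (EXEC): [IRQ0] PC=0: INC 4 -> ACC=1
Event 8 (EXEC): [IRQ0] PC=1: DEC 1 -> ACC=0
Event 9 (EXEC): [IRQ0] PC=2: DEC 4 -> ACC=-4
Event 10 (EXEC): [IRQ0] PC=3: IRET -> resume MAIN at PC=1 (depth now 0)
Event 11 (INT 1): INT 1 arrives: push (MAIN, PC=1), enter IRQ1 at PC=0 (depth now 1)
Event 12 (EXEC): [IRQ1] PC=0: INC 1 -> ACC=-3
Event 13 (EXEC): [IRQ1] PC=1: DEC 3 -> ACC=-6
Event 14 (EXEC): [IRQ1] PC=2: IRET -> resume MAIN at PC=1 (depth now 0)
Event 15 (INT 0): INT 0 arrives: push (MAIN, PC=1), enter IRQ0 at PC=0 (depth now 1)
Event 16 (INT 0): INT 0 arrives: push (IRQ0, PC=0), enter IRQ0 at PC=0 (depth now 2)
Event 17 (EXEC): [IRQ0] PC=0: INC 4 -> ACC=-2
Event 18 (EXEC): [IRQ0] PC=1: DEC 1 -> ACC=-3
Event 19 (EXEC): [IRQ0] PC=2: DEC 4 -> ACC=-7
Event 20 (EXEC): [IRQ0] PC=3: IRET -> resume IRQ0 at PC=0 (depth now 1)
Event 21 (EXEC): [IRQ0] PC=0: INC 4 -> ACC=-3
Event 22 (EXEC): [IRQ0] PC=1: DEC 1 -> ACC=-4
Event 23 (EXEC): [IRQ0] PC=2: DEC 4 -> ACC=-8
Event 24 (EXEC): [IRQ0] PC=3: IRET -> resume MAIN at PC=1 (depth now 0)
Event 25 (INT 1): INT 1 arrives: push (MAIN, PC=1), enter IRQ1 at PC=0 (depth now 1)
Event 26 (EXEC): [IRQ1] PC=0: INC 1 -> ACC=-7
Event 27 (EXEC): [IRQ1] PC=1: DEC 3 -> ACC=-10
Event 28 (EXEC): [IRQ1] PC=2: IRET -> resume MAIN at PC=1 (depth now 0)
Event 29 (EXEC): [MAIN] PC=1: INC 3 -> ACC=-7
Event 30 (EXEC): [MAIN] PC=2: INC 3 -> ACC=-4
Event 31 (EXEC): [MAIN] PC=3: INC 1 -> ACC=-3
Event 32 (EXEC): [MAIN] PC=4: DEC 5 -> ACC=-8
Event 33 (EXEC): [MAIN] PC=5: HALT

Answer: -8 MAIN 0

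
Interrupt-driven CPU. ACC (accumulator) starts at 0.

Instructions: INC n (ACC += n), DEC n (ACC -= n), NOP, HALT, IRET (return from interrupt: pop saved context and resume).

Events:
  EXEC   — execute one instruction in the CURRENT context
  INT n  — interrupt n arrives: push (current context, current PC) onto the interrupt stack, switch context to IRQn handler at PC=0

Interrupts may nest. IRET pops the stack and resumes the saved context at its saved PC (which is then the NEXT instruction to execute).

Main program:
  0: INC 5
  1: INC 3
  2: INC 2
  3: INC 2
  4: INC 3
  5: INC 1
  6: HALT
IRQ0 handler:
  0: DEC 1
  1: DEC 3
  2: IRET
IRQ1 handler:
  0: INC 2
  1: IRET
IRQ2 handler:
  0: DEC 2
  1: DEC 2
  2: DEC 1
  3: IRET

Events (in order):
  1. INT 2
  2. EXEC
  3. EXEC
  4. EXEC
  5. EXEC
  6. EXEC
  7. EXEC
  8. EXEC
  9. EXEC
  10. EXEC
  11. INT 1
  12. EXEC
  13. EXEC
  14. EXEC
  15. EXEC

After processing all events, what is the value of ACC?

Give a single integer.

Answer: 13

Derivation:
Event 1 (INT 2): INT 2 arrives: push (MAIN, PC=0), enter IRQ2 at PC=0 (depth now 1)
Event 2 (EXEC): [IRQ2] PC=0: DEC 2 -> ACC=-2
Event 3 (EXEC): [IRQ2] PC=1: DEC 2 -> ACC=-4
Event 4 (EXEC): [IRQ2] PC=2: DEC 1 -> ACC=-5
Event 5 (EXEC): [IRQ2] PC=3: IRET -> resume MAIN at PC=0 (depth now 0)
Event 6 (EXEC): [MAIN] PC=0: INC 5 -> ACC=0
Event 7 (EXEC): [MAIN] PC=1: INC 3 -> ACC=3
Event 8 (EXEC): [MAIN] PC=2: INC 2 -> ACC=5
Event 9 (EXEC): [MAIN] PC=3: INC 2 -> ACC=7
Event 10 (EXEC): [MAIN] PC=4: INC 3 -> ACC=10
Event 11 (INT 1): INT 1 arrives: push (MAIN, PC=5), enter IRQ1 at PC=0 (depth now 1)
Event 12 (EXEC): [IRQ1] PC=0: INC 2 -> ACC=12
Event 13 (EXEC): [IRQ1] PC=1: IRET -> resume MAIN at PC=5 (depth now 0)
Event 14 (EXEC): [MAIN] PC=5: INC 1 -> ACC=13
Event 15 (EXEC): [MAIN] PC=6: HALT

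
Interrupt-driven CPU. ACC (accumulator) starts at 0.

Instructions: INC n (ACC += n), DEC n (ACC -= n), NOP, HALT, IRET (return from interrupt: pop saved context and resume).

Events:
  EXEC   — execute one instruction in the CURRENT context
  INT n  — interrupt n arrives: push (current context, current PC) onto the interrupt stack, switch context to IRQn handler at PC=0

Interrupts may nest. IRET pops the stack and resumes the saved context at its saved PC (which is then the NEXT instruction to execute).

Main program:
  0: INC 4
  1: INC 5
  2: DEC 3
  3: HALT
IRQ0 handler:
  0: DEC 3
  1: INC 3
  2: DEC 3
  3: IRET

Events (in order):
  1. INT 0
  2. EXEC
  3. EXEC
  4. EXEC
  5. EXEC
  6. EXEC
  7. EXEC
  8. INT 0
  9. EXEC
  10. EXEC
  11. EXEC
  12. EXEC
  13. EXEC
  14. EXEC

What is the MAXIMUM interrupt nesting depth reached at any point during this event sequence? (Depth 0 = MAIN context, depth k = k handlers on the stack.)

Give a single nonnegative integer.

Event 1 (INT 0): INT 0 arrives: push (MAIN, PC=0), enter IRQ0 at PC=0 (depth now 1) [depth=1]
Event 2 (EXEC): [IRQ0] PC=0: DEC 3 -> ACC=-3 [depth=1]
Event 3 (EXEC): [IRQ0] PC=1: INC 3 -> ACC=0 [depth=1]
Event 4 (EXEC): [IRQ0] PC=2: DEC 3 -> ACC=-3 [depth=1]
Event 5 (EXEC): [IRQ0] PC=3: IRET -> resume MAIN at PC=0 (depth now 0) [depth=0]
Event 6 (EXEC): [MAIN] PC=0: INC 4 -> ACC=1 [depth=0]
Event 7 (EXEC): [MAIN] PC=1: INC 5 -> ACC=6 [depth=0]
Event 8 (INT 0): INT 0 arrives: push (MAIN, PC=2), enter IRQ0 at PC=0 (depth now 1) [depth=1]
Event 9 (EXEC): [IRQ0] PC=0: DEC 3 -> ACC=3 [depth=1]
Event 10 (EXEC): [IRQ0] PC=1: INC 3 -> ACC=6 [depth=1]
Event 11 (EXEC): [IRQ0] PC=2: DEC 3 -> ACC=3 [depth=1]
Event 12 (EXEC): [IRQ0] PC=3: IRET -> resume MAIN at PC=2 (depth now 0) [depth=0]
Event 13 (EXEC): [MAIN] PC=2: DEC 3 -> ACC=0 [depth=0]
Event 14 (EXEC): [MAIN] PC=3: HALT [depth=0]
Max depth observed: 1

Answer: 1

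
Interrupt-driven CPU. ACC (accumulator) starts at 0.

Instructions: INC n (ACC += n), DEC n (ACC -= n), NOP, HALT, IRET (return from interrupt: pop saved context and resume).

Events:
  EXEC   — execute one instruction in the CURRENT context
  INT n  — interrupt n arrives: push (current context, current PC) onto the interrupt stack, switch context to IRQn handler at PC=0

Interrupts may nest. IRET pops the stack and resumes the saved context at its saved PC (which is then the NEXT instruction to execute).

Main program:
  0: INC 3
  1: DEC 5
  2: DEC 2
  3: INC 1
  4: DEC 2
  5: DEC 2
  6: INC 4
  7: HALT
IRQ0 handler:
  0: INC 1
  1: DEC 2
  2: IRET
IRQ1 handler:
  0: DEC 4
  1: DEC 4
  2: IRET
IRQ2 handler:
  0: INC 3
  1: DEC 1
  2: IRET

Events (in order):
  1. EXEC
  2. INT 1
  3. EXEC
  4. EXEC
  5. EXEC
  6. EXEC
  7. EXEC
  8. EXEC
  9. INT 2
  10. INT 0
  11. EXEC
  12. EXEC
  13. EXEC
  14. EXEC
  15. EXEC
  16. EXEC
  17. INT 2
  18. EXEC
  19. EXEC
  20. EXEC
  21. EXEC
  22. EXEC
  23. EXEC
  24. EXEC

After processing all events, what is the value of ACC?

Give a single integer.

Event 1 (EXEC): [MAIN] PC=0: INC 3 -> ACC=3
Event 2 (INT 1): INT 1 arrives: push (MAIN, PC=1), enter IRQ1 at PC=0 (depth now 1)
Event 3 (EXEC): [IRQ1] PC=0: DEC 4 -> ACC=-1
Event 4 (EXEC): [IRQ1] PC=1: DEC 4 -> ACC=-5
Event 5 (EXEC): [IRQ1] PC=2: IRET -> resume MAIN at PC=1 (depth now 0)
Event 6 (EXEC): [MAIN] PC=1: DEC 5 -> ACC=-10
Event 7 (EXEC): [MAIN] PC=2: DEC 2 -> ACC=-12
Event 8 (EXEC): [MAIN] PC=3: INC 1 -> ACC=-11
Event 9 (INT 2): INT 2 arrives: push (MAIN, PC=4), enter IRQ2 at PC=0 (depth now 1)
Event 10 (INT 0): INT 0 arrives: push (IRQ2, PC=0), enter IRQ0 at PC=0 (depth now 2)
Event 11 (EXEC): [IRQ0] PC=0: INC 1 -> ACC=-10
Event 12 (EXEC): [IRQ0] PC=1: DEC 2 -> ACC=-12
Event 13 (EXEC): [IRQ0] PC=2: IRET -> resume IRQ2 at PC=0 (depth now 1)
Event 14 (EXEC): [IRQ2] PC=0: INC 3 -> ACC=-9
Event 15 (EXEC): [IRQ2] PC=1: DEC 1 -> ACC=-10
Event 16 (EXEC): [IRQ2] PC=2: IRET -> resume MAIN at PC=4 (depth now 0)
Event 17 (INT 2): INT 2 arrives: push (MAIN, PC=4), enter IRQ2 at PC=0 (depth now 1)
Event 18 (EXEC): [IRQ2] PC=0: INC 3 -> ACC=-7
Event 19 (EXEC): [IRQ2] PC=1: DEC 1 -> ACC=-8
Event 20 (EXEC): [IRQ2] PC=2: IRET -> resume MAIN at PC=4 (depth now 0)
Event 21 (EXEC): [MAIN] PC=4: DEC 2 -> ACC=-10
Event 22 (EXEC): [MAIN] PC=5: DEC 2 -> ACC=-12
Event 23 (EXEC): [MAIN] PC=6: INC 4 -> ACC=-8
Event 24 (EXEC): [MAIN] PC=7: HALT

Answer: -8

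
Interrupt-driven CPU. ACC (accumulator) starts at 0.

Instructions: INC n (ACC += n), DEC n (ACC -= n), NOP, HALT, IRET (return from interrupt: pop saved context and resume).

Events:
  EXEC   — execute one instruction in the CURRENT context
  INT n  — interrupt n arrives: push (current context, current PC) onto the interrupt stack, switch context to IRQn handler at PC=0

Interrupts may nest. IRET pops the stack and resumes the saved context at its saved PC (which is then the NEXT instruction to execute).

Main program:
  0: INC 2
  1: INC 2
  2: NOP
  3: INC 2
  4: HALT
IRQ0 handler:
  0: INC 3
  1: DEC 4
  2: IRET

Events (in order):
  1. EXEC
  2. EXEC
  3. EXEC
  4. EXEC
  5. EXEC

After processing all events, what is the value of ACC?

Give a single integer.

Answer: 6

Derivation:
Event 1 (EXEC): [MAIN] PC=0: INC 2 -> ACC=2
Event 2 (EXEC): [MAIN] PC=1: INC 2 -> ACC=4
Event 3 (EXEC): [MAIN] PC=2: NOP
Event 4 (EXEC): [MAIN] PC=3: INC 2 -> ACC=6
Event 5 (EXEC): [MAIN] PC=4: HALT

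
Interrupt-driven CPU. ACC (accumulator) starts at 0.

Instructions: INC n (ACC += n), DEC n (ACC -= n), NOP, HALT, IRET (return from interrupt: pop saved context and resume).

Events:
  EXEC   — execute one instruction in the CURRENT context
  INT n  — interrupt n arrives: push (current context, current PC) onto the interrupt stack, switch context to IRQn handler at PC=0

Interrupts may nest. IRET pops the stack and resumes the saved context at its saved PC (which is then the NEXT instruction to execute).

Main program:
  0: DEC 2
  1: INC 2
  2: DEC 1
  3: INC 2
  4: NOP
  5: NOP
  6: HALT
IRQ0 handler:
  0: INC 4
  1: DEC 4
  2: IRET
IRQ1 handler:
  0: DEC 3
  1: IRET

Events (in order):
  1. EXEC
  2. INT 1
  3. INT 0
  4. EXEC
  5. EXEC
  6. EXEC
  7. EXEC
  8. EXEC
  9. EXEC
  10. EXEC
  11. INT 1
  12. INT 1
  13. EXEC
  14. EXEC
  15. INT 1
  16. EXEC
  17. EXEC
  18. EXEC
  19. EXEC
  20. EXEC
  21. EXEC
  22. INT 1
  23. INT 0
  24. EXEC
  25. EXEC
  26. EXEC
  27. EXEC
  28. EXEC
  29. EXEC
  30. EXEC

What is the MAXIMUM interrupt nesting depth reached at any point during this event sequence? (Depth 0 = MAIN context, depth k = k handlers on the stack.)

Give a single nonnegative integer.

Answer: 2

Derivation:
Event 1 (EXEC): [MAIN] PC=0: DEC 2 -> ACC=-2 [depth=0]
Event 2 (INT 1): INT 1 arrives: push (MAIN, PC=1), enter IRQ1 at PC=0 (depth now 1) [depth=1]
Event 3 (INT 0): INT 0 arrives: push (IRQ1, PC=0), enter IRQ0 at PC=0 (depth now 2) [depth=2]
Event 4 (EXEC): [IRQ0] PC=0: INC 4 -> ACC=2 [depth=2]
Event 5 (EXEC): [IRQ0] PC=1: DEC 4 -> ACC=-2 [depth=2]
Event 6 (EXEC): [IRQ0] PC=2: IRET -> resume IRQ1 at PC=0 (depth now 1) [depth=1]
Event 7 (EXEC): [IRQ1] PC=0: DEC 3 -> ACC=-5 [depth=1]
Event 8 (EXEC): [IRQ1] PC=1: IRET -> resume MAIN at PC=1 (depth now 0) [depth=0]
Event 9 (EXEC): [MAIN] PC=1: INC 2 -> ACC=-3 [depth=0]
Event 10 (EXEC): [MAIN] PC=2: DEC 1 -> ACC=-4 [depth=0]
Event 11 (INT 1): INT 1 arrives: push (MAIN, PC=3), enter IRQ1 at PC=0 (depth now 1) [depth=1]
Event 12 (INT 1): INT 1 arrives: push (IRQ1, PC=0), enter IRQ1 at PC=0 (depth now 2) [depth=2]
Event 13 (EXEC): [IRQ1] PC=0: DEC 3 -> ACC=-7 [depth=2]
Event 14 (EXEC): [IRQ1] PC=1: IRET -> resume IRQ1 at PC=0 (depth now 1) [depth=1]
Event 15 (INT 1): INT 1 arrives: push (IRQ1, PC=0), enter IRQ1 at PC=0 (depth now 2) [depth=2]
Event 16 (EXEC): [IRQ1] PC=0: DEC 3 -> ACC=-10 [depth=2]
Event 17 (EXEC): [IRQ1] PC=1: IRET -> resume IRQ1 at PC=0 (depth now 1) [depth=1]
Event 18 (EXEC): [IRQ1] PC=0: DEC 3 -> ACC=-13 [depth=1]
Event 19 (EXEC): [IRQ1] PC=1: IRET -> resume MAIN at PC=3 (depth now 0) [depth=0]
Event 20 (EXEC): [MAIN] PC=3: INC 2 -> ACC=-11 [depth=0]
Event 21 (EXEC): [MAIN] PC=4: NOP [depth=0]
Event 22 (INT 1): INT 1 arrives: push (MAIN, PC=5), enter IRQ1 at PC=0 (depth now 1) [depth=1]
Event 23 (INT 0): INT 0 arrives: push (IRQ1, PC=0), enter IRQ0 at PC=0 (depth now 2) [depth=2]
Event 24 (EXEC): [IRQ0] PC=0: INC 4 -> ACC=-7 [depth=2]
Event 25 (EXEC): [IRQ0] PC=1: DEC 4 -> ACC=-11 [depth=2]
Event 26 (EXEC): [IRQ0] PC=2: IRET -> resume IRQ1 at PC=0 (depth now 1) [depth=1]
Event 27 (EXEC): [IRQ1] PC=0: DEC 3 -> ACC=-14 [depth=1]
Event 28 (EXEC): [IRQ1] PC=1: IRET -> resume MAIN at PC=5 (depth now 0) [depth=0]
Event 29 (EXEC): [MAIN] PC=5: NOP [depth=0]
Event 30 (EXEC): [MAIN] PC=6: HALT [depth=0]
Max depth observed: 2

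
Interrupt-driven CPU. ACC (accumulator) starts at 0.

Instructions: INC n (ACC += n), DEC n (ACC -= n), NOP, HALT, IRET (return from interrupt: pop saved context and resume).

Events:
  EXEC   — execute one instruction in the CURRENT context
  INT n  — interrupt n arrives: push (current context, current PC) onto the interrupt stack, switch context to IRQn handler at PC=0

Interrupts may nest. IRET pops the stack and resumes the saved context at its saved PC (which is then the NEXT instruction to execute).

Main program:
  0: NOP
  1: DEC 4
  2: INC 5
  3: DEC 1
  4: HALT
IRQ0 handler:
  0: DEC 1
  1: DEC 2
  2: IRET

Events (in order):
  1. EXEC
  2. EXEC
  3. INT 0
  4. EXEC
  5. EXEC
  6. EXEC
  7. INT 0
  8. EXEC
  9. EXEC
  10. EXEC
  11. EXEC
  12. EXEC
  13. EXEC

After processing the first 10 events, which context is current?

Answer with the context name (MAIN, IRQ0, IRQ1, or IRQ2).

Answer: MAIN

Derivation:
Event 1 (EXEC): [MAIN] PC=0: NOP
Event 2 (EXEC): [MAIN] PC=1: DEC 4 -> ACC=-4
Event 3 (INT 0): INT 0 arrives: push (MAIN, PC=2), enter IRQ0 at PC=0 (depth now 1)
Event 4 (EXEC): [IRQ0] PC=0: DEC 1 -> ACC=-5
Event 5 (EXEC): [IRQ0] PC=1: DEC 2 -> ACC=-7
Event 6 (EXEC): [IRQ0] PC=2: IRET -> resume MAIN at PC=2 (depth now 0)
Event 7 (INT 0): INT 0 arrives: push (MAIN, PC=2), enter IRQ0 at PC=0 (depth now 1)
Event 8 (EXEC): [IRQ0] PC=0: DEC 1 -> ACC=-8
Event 9 (EXEC): [IRQ0] PC=1: DEC 2 -> ACC=-10
Event 10 (EXEC): [IRQ0] PC=2: IRET -> resume MAIN at PC=2 (depth now 0)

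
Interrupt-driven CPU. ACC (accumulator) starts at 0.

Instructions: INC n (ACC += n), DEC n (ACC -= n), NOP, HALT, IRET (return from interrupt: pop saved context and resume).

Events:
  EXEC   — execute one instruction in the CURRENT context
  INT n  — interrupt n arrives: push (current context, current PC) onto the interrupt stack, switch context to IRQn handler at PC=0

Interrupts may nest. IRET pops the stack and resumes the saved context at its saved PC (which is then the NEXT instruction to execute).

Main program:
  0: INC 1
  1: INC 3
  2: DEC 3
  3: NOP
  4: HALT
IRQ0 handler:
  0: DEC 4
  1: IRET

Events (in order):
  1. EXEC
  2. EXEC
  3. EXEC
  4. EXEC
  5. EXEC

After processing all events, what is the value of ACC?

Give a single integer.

Answer: 1

Derivation:
Event 1 (EXEC): [MAIN] PC=0: INC 1 -> ACC=1
Event 2 (EXEC): [MAIN] PC=1: INC 3 -> ACC=4
Event 3 (EXEC): [MAIN] PC=2: DEC 3 -> ACC=1
Event 4 (EXEC): [MAIN] PC=3: NOP
Event 5 (EXEC): [MAIN] PC=4: HALT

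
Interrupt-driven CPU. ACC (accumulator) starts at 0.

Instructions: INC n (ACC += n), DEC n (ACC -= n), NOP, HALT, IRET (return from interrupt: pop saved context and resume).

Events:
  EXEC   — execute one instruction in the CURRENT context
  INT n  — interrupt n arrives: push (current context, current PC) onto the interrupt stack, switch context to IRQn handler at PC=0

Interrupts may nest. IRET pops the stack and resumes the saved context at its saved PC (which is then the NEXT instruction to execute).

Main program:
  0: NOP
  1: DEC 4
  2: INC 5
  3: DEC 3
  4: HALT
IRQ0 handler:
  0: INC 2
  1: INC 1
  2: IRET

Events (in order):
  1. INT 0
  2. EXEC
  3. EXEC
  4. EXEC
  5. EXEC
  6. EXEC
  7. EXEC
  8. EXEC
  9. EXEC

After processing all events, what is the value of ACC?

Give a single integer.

Event 1 (INT 0): INT 0 arrives: push (MAIN, PC=0), enter IRQ0 at PC=0 (depth now 1)
Event 2 (EXEC): [IRQ0] PC=0: INC 2 -> ACC=2
Event 3 (EXEC): [IRQ0] PC=1: INC 1 -> ACC=3
Event 4 (EXEC): [IRQ0] PC=2: IRET -> resume MAIN at PC=0 (depth now 0)
Event 5 (EXEC): [MAIN] PC=0: NOP
Event 6 (EXEC): [MAIN] PC=1: DEC 4 -> ACC=-1
Event 7 (EXEC): [MAIN] PC=2: INC 5 -> ACC=4
Event 8 (EXEC): [MAIN] PC=3: DEC 3 -> ACC=1
Event 9 (EXEC): [MAIN] PC=4: HALT

Answer: 1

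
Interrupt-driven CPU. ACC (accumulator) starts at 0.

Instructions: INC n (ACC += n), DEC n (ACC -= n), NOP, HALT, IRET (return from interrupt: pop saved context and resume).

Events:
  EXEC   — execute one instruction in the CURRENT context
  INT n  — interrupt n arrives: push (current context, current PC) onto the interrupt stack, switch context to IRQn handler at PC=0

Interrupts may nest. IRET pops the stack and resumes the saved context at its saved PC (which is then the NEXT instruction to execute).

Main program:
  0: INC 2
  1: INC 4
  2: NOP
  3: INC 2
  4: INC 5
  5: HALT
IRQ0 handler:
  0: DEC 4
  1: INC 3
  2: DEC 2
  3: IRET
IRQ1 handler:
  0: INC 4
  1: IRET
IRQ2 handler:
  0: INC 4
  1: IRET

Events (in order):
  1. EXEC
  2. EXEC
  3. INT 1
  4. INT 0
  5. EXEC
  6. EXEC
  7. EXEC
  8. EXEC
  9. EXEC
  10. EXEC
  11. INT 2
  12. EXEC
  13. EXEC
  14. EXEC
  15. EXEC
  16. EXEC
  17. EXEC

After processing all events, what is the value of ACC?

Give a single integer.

Answer: 18

Derivation:
Event 1 (EXEC): [MAIN] PC=0: INC 2 -> ACC=2
Event 2 (EXEC): [MAIN] PC=1: INC 4 -> ACC=6
Event 3 (INT 1): INT 1 arrives: push (MAIN, PC=2), enter IRQ1 at PC=0 (depth now 1)
Event 4 (INT 0): INT 0 arrives: push (IRQ1, PC=0), enter IRQ0 at PC=0 (depth now 2)
Event 5 (EXEC): [IRQ0] PC=0: DEC 4 -> ACC=2
Event 6 (EXEC): [IRQ0] PC=1: INC 3 -> ACC=5
Event 7 (EXEC): [IRQ0] PC=2: DEC 2 -> ACC=3
Event 8 (EXEC): [IRQ0] PC=3: IRET -> resume IRQ1 at PC=0 (depth now 1)
Event 9 (EXEC): [IRQ1] PC=0: INC 4 -> ACC=7
Event 10 (EXEC): [IRQ1] PC=1: IRET -> resume MAIN at PC=2 (depth now 0)
Event 11 (INT 2): INT 2 arrives: push (MAIN, PC=2), enter IRQ2 at PC=0 (depth now 1)
Event 12 (EXEC): [IRQ2] PC=0: INC 4 -> ACC=11
Event 13 (EXEC): [IRQ2] PC=1: IRET -> resume MAIN at PC=2 (depth now 0)
Event 14 (EXEC): [MAIN] PC=2: NOP
Event 15 (EXEC): [MAIN] PC=3: INC 2 -> ACC=13
Event 16 (EXEC): [MAIN] PC=4: INC 5 -> ACC=18
Event 17 (EXEC): [MAIN] PC=5: HALT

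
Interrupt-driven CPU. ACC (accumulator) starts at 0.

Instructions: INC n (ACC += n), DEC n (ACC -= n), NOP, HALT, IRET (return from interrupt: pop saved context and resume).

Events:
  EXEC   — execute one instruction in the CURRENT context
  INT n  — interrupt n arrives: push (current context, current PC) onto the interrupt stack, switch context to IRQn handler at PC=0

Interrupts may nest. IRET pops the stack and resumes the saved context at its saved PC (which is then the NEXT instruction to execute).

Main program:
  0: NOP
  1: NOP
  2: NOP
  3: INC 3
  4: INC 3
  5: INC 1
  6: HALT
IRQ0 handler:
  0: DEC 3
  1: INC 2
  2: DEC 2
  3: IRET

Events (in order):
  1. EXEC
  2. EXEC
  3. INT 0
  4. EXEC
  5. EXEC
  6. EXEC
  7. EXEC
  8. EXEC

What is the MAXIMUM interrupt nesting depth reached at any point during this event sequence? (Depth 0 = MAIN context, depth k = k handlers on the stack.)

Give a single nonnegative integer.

Event 1 (EXEC): [MAIN] PC=0: NOP [depth=0]
Event 2 (EXEC): [MAIN] PC=1: NOP [depth=0]
Event 3 (INT 0): INT 0 arrives: push (MAIN, PC=2), enter IRQ0 at PC=0 (depth now 1) [depth=1]
Event 4 (EXEC): [IRQ0] PC=0: DEC 3 -> ACC=-3 [depth=1]
Event 5 (EXEC): [IRQ0] PC=1: INC 2 -> ACC=-1 [depth=1]
Event 6 (EXEC): [IRQ0] PC=2: DEC 2 -> ACC=-3 [depth=1]
Event 7 (EXEC): [IRQ0] PC=3: IRET -> resume MAIN at PC=2 (depth now 0) [depth=0]
Event 8 (EXEC): [MAIN] PC=2: NOP [depth=0]
Max depth observed: 1

Answer: 1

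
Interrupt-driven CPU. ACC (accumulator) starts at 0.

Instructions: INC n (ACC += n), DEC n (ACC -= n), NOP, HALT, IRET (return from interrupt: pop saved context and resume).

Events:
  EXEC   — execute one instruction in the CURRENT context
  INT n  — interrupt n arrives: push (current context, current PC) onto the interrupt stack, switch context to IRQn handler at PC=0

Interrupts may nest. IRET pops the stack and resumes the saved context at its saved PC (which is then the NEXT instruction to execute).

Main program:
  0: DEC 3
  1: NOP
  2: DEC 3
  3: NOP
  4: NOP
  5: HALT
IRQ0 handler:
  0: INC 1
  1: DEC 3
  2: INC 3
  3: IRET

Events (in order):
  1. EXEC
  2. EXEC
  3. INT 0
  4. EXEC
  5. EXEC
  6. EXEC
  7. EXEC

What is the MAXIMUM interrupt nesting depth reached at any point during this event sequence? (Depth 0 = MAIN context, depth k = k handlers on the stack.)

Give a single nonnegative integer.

Event 1 (EXEC): [MAIN] PC=0: DEC 3 -> ACC=-3 [depth=0]
Event 2 (EXEC): [MAIN] PC=1: NOP [depth=0]
Event 3 (INT 0): INT 0 arrives: push (MAIN, PC=2), enter IRQ0 at PC=0 (depth now 1) [depth=1]
Event 4 (EXEC): [IRQ0] PC=0: INC 1 -> ACC=-2 [depth=1]
Event 5 (EXEC): [IRQ0] PC=1: DEC 3 -> ACC=-5 [depth=1]
Event 6 (EXEC): [IRQ0] PC=2: INC 3 -> ACC=-2 [depth=1]
Event 7 (EXEC): [IRQ0] PC=3: IRET -> resume MAIN at PC=2 (depth now 0) [depth=0]
Max depth observed: 1

Answer: 1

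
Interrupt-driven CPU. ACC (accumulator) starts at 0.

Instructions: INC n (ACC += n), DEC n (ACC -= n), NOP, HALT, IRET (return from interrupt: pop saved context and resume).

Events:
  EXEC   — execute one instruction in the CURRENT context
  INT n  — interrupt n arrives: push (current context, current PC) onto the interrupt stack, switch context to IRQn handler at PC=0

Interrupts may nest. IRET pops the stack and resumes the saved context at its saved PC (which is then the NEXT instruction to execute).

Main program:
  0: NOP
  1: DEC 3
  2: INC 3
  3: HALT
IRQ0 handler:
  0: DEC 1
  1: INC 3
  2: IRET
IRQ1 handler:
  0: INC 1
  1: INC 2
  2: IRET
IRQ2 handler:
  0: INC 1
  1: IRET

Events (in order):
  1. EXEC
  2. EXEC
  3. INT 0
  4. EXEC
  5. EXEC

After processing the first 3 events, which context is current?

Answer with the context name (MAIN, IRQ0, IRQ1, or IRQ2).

Event 1 (EXEC): [MAIN] PC=0: NOP
Event 2 (EXEC): [MAIN] PC=1: DEC 3 -> ACC=-3
Event 3 (INT 0): INT 0 arrives: push (MAIN, PC=2), enter IRQ0 at PC=0 (depth now 1)

Answer: IRQ0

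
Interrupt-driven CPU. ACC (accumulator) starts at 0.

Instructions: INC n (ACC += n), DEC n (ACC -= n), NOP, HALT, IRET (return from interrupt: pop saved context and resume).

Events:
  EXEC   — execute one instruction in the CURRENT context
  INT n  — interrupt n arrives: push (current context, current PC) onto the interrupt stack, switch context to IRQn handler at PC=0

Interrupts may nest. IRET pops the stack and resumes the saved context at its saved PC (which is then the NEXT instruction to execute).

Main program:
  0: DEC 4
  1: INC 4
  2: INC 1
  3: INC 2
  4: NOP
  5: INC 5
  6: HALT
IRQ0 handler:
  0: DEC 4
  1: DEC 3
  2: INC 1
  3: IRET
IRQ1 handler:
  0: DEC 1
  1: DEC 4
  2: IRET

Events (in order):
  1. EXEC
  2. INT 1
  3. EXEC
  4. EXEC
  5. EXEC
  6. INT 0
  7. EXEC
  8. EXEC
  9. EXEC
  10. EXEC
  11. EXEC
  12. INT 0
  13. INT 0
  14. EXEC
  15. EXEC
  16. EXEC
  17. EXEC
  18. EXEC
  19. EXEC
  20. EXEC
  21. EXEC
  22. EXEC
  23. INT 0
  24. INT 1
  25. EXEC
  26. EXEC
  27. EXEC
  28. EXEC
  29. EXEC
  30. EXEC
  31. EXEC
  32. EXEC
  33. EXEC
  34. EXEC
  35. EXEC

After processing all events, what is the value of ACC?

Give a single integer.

Answer: -26

Derivation:
Event 1 (EXEC): [MAIN] PC=0: DEC 4 -> ACC=-4
Event 2 (INT 1): INT 1 arrives: push (MAIN, PC=1), enter IRQ1 at PC=0 (depth now 1)
Event 3 (EXEC): [IRQ1] PC=0: DEC 1 -> ACC=-5
Event 4 (EXEC): [IRQ1] PC=1: DEC 4 -> ACC=-9
Event 5 (EXEC): [IRQ1] PC=2: IRET -> resume MAIN at PC=1 (depth now 0)
Event 6 (INT 0): INT 0 arrives: push (MAIN, PC=1), enter IRQ0 at PC=0 (depth now 1)
Event 7 (EXEC): [IRQ0] PC=0: DEC 4 -> ACC=-13
Event 8 (EXEC): [IRQ0] PC=1: DEC 3 -> ACC=-16
Event 9 (EXEC): [IRQ0] PC=2: INC 1 -> ACC=-15
Event 10 (EXEC): [IRQ0] PC=3: IRET -> resume MAIN at PC=1 (depth now 0)
Event 11 (EXEC): [MAIN] PC=1: INC 4 -> ACC=-11
Event 12 (INT 0): INT 0 arrives: push (MAIN, PC=2), enter IRQ0 at PC=0 (depth now 1)
Event 13 (INT 0): INT 0 arrives: push (IRQ0, PC=0), enter IRQ0 at PC=0 (depth now 2)
Event 14 (EXEC): [IRQ0] PC=0: DEC 4 -> ACC=-15
Event 15 (EXEC): [IRQ0] PC=1: DEC 3 -> ACC=-18
Event 16 (EXEC): [IRQ0] PC=2: INC 1 -> ACC=-17
Event 17 (EXEC): [IRQ0] PC=3: IRET -> resume IRQ0 at PC=0 (depth now 1)
Event 18 (EXEC): [IRQ0] PC=0: DEC 4 -> ACC=-21
Event 19 (EXEC): [IRQ0] PC=1: DEC 3 -> ACC=-24
Event 20 (EXEC): [IRQ0] PC=2: INC 1 -> ACC=-23
Event 21 (EXEC): [IRQ0] PC=3: IRET -> resume MAIN at PC=2 (depth now 0)
Event 22 (EXEC): [MAIN] PC=2: INC 1 -> ACC=-22
Event 23 (INT 0): INT 0 arrives: push (MAIN, PC=3), enter IRQ0 at PC=0 (depth now 1)
Event 24 (INT 1): INT 1 arrives: push (IRQ0, PC=0), enter IRQ1 at PC=0 (depth now 2)
Event 25 (EXEC): [IRQ1] PC=0: DEC 1 -> ACC=-23
Event 26 (EXEC): [IRQ1] PC=1: DEC 4 -> ACC=-27
Event 27 (EXEC): [IRQ1] PC=2: IRET -> resume IRQ0 at PC=0 (depth now 1)
Event 28 (EXEC): [IRQ0] PC=0: DEC 4 -> ACC=-31
Event 29 (EXEC): [IRQ0] PC=1: DEC 3 -> ACC=-34
Event 30 (EXEC): [IRQ0] PC=2: INC 1 -> ACC=-33
Event 31 (EXEC): [IRQ0] PC=3: IRET -> resume MAIN at PC=3 (depth now 0)
Event 32 (EXEC): [MAIN] PC=3: INC 2 -> ACC=-31
Event 33 (EXEC): [MAIN] PC=4: NOP
Event 34 (EXEC): [MAIN] PC=5: INC 5 -> ACC=-26
Event 35 (EXEC): [MAIN] PC=6: HALT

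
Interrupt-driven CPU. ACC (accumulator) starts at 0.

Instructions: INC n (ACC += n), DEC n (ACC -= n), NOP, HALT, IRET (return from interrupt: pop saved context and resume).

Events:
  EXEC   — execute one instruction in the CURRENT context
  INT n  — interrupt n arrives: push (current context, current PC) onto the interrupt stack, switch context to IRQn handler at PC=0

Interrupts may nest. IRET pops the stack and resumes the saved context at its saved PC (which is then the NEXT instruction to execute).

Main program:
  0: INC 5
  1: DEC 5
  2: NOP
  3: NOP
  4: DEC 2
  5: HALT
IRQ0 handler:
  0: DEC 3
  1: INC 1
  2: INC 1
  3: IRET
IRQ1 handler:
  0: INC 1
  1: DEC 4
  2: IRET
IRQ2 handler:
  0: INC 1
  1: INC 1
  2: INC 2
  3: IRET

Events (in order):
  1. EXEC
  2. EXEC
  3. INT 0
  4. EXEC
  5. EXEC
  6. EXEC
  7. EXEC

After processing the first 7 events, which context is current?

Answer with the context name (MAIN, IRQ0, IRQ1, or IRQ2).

Event 1 (EXEC): [MAIN] PC=0: INC 5 -> ACC=5
Event 2 (EXEC): [MAIN] PC=1: DEC 5 -> ACC=0
Event 3 (INT 0): INT 0 arrives: push (MAIN, PC=2), enter IRQ0 at PC=0 (depth now 1)
Event 4 (EXEC): [IRQ0] PC=0: DEC 3 -> ACC=-3
Event 5 (EXEC): [IRQ0] PC=1: INC 1 -> ACC=-2
Event 6 (EXEC): [IRQ0] PC=2: INC 1 -> ACC=-1
Event 7 (EXEC): [IRQ0] PC=3: IRET -> resume MAIN at PC=2 (depth now 0)

Answer: MAIN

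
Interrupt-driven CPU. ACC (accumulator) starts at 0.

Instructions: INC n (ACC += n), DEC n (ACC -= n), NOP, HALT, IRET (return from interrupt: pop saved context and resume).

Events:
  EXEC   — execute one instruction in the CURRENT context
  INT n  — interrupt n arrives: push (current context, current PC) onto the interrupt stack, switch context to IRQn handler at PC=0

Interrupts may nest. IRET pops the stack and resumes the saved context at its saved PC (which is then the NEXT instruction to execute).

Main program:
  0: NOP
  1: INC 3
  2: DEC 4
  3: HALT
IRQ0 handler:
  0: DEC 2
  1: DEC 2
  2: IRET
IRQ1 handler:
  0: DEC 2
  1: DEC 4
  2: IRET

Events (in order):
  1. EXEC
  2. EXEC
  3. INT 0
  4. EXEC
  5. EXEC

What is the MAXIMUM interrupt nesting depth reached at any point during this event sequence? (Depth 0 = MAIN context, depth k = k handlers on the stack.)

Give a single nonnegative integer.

Event 1 (EXEC): [MAIN] PC=0: NOP [depth=0]
Event 2 (EXEC): [MAIN] PC=1: INC 3 -> ACC=3 [depth=0]
Event 3 (INT 0): INT 0 arrives: push (MAIN, PC=2), enter IRQ0 at PC=0 (depth now 1) [depth=1]
Event 4 (EXEC): [IRQ0] PC=0: DEC 2 -> ACC=1 [depth=1]
Event 5 (EXEC): [IRQ0] PC=1: DEC 2 -> ACC=-1 [depth=1]
Max depth observed: 1

Answer: 1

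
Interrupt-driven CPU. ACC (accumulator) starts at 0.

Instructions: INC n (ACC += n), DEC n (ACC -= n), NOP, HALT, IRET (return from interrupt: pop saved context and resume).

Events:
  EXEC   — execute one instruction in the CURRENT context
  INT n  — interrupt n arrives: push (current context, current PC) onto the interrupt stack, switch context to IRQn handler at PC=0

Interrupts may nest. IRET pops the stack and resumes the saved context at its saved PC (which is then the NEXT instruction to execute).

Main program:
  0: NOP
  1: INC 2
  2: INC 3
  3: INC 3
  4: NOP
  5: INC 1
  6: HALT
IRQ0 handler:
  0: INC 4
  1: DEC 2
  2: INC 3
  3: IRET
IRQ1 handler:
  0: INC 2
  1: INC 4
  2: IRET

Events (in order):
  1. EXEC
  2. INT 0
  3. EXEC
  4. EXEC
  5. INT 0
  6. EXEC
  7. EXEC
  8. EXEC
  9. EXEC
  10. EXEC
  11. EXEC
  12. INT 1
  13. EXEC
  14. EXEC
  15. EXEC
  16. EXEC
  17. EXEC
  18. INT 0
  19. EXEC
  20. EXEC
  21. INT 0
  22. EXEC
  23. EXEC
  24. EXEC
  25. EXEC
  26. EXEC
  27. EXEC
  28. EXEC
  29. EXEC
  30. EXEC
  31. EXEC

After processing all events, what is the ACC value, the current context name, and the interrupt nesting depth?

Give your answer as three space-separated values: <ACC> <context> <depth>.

Answer: 35 MAIN 0

Derivation:
Event 1 (EXEC): [MAIN] PC=0: NOP
Event 2 (INT 0): INT 0 arrives: push (MAIN, PC=1), enter IRQ0 at PC=0 (depth now 1)
Event 3 (EXEC): [IRQ0] PC=0: INC 4 -> ACC=4
Event 4 (EXEC): [IRQ0] PC=1: DEC 2 -> ACC=2
Event 5 (INT 0): INT 0 arrives: push (IRQ0, PC=2), enter IRQ0 at PC=0 (depth now 2)
Event 6 (EXEC): [IRQ0] PC=0: INC 4 -> ACC=6
Event 7 (EXEC): [IRQ0] PC=1: DEC 2 -> ACC=4
Event 8 (EXEC): [IRQ0] PC=2: INC 3 -> ACC=7
Event 9 (EXEC): [IRQ0] PC=3: IRET -> resume IRQ0 at PC=2 (depth now 1)
Event 10 (EXEC): [IRQ0] PC=2: INC 3 -> ACC=10
Event 11 (EXEC): [IRQ0] PC=3: IRET -> resume MAIN at PC=1 (depth now 0)
Event 12 (INT 1): INT 1 arrives: push (MAIN, PC=1), enter IRQ1 at PC=0 (depth now 1)
Event 13 (EXEC): [IRQ1] PC=0: INC 2 -> ACC=12
Event 14 (EXEC): [IRQ1] PC=1: INC 4 -> ACC=16
Event 15 (EXEC): [IRQ1] PC=2: IRET -> resume MAIN at PC=1 (depth now 0)
Event 16 (EXEC): [MAIN] PC=1: INC 2 -> ACC=18
Event 17 (EXEC): [MAIN] PC=2: INC 3 -> ACC=21
Event 18 (INT 0): INT 0 arrives: push (MAIN, PC=3), enter IRQ0 at PC=0 (depth now 1)
Event 19 (EXEC): [IRQ0] PC=0: INC 4 -> ACC=25
Event 20 (EXEC): [IRQ0] PC=1: DEC 2 -> ACC=23
Event 21 (INT 0): INT 0 arrives: push (IRQ0, PC=2), enter IRQ0 at PC=0 (depth now 2)
Event 22 (EXEC): [IRQ0] PC=0: INC 4 -> ACC=27
Event 23 (EXEC): [IRQ0] PC=1: DEC 2 -> ACC=25
Event 24 (EXEC): [IRQ0] PC=2: INC 3 -> ACC=28
Event 25 (EXEC): [IRQ0] PC=3: IRET -> resume IRQ0 at PC=2 (depth now 1)
Event 26 (EXEC): [IRQ0] PC=2: INC 3 -> ACC=31
Event 27 (EXEC): [IRQ0] PC=3: IRET -> resume MAIN at PC=3 (depth now 0)
Event 28 (EXEC): [MAIN] PC=3: INC 3 -> ACC=34
Event 29 (EXEC): [MAIN] PC=4: NOP
Event 30 (EXEC): [MAIN] PC=5: INC 1 -> ACC=35
Event 31 (EXEC): [MAIN] PC=6: HALT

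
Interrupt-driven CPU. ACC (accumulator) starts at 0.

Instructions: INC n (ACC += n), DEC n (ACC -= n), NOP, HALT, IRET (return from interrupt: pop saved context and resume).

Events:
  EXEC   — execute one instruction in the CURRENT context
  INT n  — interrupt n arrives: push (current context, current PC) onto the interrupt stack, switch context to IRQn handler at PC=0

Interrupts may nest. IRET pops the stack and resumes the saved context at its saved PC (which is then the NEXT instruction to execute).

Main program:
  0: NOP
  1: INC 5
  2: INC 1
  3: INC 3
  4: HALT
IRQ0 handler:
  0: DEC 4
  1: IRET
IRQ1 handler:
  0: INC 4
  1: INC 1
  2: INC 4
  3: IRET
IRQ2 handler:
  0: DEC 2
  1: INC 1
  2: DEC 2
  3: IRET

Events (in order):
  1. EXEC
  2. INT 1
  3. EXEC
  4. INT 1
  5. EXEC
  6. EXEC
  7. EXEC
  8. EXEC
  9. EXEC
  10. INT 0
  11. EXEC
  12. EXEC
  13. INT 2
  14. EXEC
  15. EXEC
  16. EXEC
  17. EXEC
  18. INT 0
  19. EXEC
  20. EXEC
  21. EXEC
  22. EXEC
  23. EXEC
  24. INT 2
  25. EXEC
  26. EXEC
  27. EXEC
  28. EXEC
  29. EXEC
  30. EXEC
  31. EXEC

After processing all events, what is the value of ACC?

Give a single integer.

Answer: 13

Derivation:
Event 1 (EXEC): [MAIN] PC=0: NOP
Event 2 (INT 1): INT 1 arrives: push (MAIN, PC=1), enter IRQ1 at PC=0 (depth now 1)
Event 3 (EXEC): [IRQ1] PC=0: INC 4 -> ACC=4
Event 4 (INT 1): INT 1 arrives: push (IRQ1, PC=1), enter IRQ1 at PC=0 (depth now 2)
Event 5 (EXEC): [IRQ1] PC=0: INC 4 -> ACC=8
Event 6 (EXEC): [IRQ1] PC=1: INC 1 -> ACC=9
Event 7 (EXEC): [IRQ1] PC=2: INC 4 -> ACC=13
Event 8 (EXEC): [IRQ1] PC=3: IRET -> resume IRQ1 at PC=1 (depth now 1)
Event 9 (EXEC): [IRQ1] PC=1: INC 1 -> ACC=14
Event 10 (INT 0): INT 0 arrives: push (IRQ1, PC=2), enter IRQ0 at PC=0 (depth now 2)
Event 11 (EXEC): [IRQ0] PC=0: DEC 4 -> ACC=10
Event 12 (EXEC): [IRQ0] PC=1: IRET -> resume IRQ1 at PC=2 (depth now 1)
Event 13 (INT 2): INT 2 arrives: push (IRQ1, PC=2), enter IRQ2 at PC=0 (depth now 2)
Event 14 (EXEC): [IRQ2] PC=0: DEC 2 -> ACC=8
Event 15 (EXEC): [IRQ2] PC=1: INC 1 -> ACC=9
Event 16 (EXEC): [IRQ2] PC=2: DEC 2 -> ACC=7
Event 17 (EXEC): [IRQ2] PC=3: IRET -> resume IRQ1 at PC=2 (depth now 1)
Event 18 (INT 0): INT 0 arrives: push (IRQ1, PC=2), enter IRQ0 at PC=0 (depth now 2)
Event 19 (EXEC): [IRQ0] PC=0: DEC 4 -> ACC=3
Event 20 (EXEC): [IRQ0] PC=1: IRET -> resume IRQ1 at PC=2 (depth now 1)
Event 21 (EXEC): [IRQ1] PC=2: INC 4 -> ACC=7
Event 22 (EXEC): [IRQ1] PC=3: IRET -> resume MAIN at PC=1 (depth now 0)
Event 23 (EXEC): [MAIN] PC=1: INC 5 -> ACC=12
Event 24 (INT 2): INT 2 arrives: push (MAIN, PC=2), enter IRQ2 at PC=0 (depth now 1)
Event 25 (EXEC): [IRQ2] PC=0: DEC 2 -> ACC=10
Event 26 (EXEC): [IRQ2] PC=1: INC 1 -> ACC=11
Event 27 (EXEC): [IRQ2] PC=2: DEC 2 -> ACC=9
Event 28 (EXEC): [IRQ2] PC=3: IRET -> resume MAIN at PC=2 (depth now 0)
Event 29 (EXEC): [MAIN] PC=2: INC 1 -> ACC=10
Event 30 (EXEC): [MAIN] PC=3: INC 3 -> ACC=13
Event 31 (EXEC): [MAIN] PC=4: HALT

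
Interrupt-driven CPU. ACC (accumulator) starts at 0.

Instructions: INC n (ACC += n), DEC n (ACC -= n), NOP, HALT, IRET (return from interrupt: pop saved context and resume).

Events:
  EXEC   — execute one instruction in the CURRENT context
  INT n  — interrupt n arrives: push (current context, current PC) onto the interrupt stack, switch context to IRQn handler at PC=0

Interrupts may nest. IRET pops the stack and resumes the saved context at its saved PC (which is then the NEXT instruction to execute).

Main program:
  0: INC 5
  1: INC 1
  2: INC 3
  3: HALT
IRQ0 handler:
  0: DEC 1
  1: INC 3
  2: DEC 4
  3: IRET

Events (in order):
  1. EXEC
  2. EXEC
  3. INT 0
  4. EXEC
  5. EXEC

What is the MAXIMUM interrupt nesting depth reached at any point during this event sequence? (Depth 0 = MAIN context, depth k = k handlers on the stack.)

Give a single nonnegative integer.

Event 1 (EXEC): [MAIN] PC=0: INC 5 -> ACC=5 [depth=0]
Event 2 (EXEC): [MAIN] PC=1: INC 1 -> ACC=6 [depth=0]
Event 3 (INT 0): INT 0 arrives: push (MAIN, PC=2), enter IRQ0 at PC=0 (depth now 1) [depth=1]
Event 4 (EXEC): [IRQ0] PC=0: DEC 1 -> ACC=5 [depth=1]
Event 5 (EXEC): [IRQ0] PC=1: INC 3 -> ACC=8 [depth=1]
Max depth observed: 1

Answer: 1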